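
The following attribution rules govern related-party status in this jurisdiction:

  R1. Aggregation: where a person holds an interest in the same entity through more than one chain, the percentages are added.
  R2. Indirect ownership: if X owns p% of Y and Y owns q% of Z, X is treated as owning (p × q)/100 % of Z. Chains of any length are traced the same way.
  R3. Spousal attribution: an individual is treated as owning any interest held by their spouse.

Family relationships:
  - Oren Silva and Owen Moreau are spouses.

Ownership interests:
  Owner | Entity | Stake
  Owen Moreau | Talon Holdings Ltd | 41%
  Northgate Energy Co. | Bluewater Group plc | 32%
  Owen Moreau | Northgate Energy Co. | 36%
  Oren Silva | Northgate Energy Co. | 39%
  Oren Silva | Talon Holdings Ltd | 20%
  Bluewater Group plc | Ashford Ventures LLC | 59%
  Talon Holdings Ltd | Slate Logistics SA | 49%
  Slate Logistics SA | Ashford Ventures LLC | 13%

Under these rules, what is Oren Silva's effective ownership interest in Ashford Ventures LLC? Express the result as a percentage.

By spousal attribution (R3), Oren Silva is treated as also owning Owen Moreau's interest in Northgate Energy Co, giving 39% + 36% = 75%.
By spousal attribution (R3), Oren Silva is treated as also owning Owen Moreau's interest in Talon Holdings Ltd, giving 20% + 41% = 61%.
Chain via Northgate Energy Co. → Bluewater Group plc (R2): 75% × 32% × 59% = 14.16% of Ashford Ventures LLC.
Chain via Talon Holdings Ltd → Slate Logistics SA (R2): 61% × 49% × 13% = 3.8857% of Ashford Ventures LLC.
Aggregating (R1): 14.16% + 3.8857% = 18.0457%.

18.0457%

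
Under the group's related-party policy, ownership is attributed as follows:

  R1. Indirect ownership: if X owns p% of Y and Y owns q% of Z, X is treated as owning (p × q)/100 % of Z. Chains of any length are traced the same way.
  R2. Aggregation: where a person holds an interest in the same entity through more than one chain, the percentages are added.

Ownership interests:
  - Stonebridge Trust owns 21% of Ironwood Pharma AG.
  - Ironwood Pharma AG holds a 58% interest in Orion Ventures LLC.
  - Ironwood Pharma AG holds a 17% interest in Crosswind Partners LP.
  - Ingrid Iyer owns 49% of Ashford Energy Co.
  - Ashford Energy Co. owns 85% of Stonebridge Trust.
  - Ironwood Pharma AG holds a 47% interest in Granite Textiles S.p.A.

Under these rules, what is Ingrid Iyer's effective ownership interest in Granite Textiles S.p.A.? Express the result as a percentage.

Chain via Ashford Energy Co. → Stonebridge Trust → Ironwood Pharma AG (R1): 49% × 85% × 21% × 47% = 4.110855% of Granite Textiles S.p.A.

4.110855%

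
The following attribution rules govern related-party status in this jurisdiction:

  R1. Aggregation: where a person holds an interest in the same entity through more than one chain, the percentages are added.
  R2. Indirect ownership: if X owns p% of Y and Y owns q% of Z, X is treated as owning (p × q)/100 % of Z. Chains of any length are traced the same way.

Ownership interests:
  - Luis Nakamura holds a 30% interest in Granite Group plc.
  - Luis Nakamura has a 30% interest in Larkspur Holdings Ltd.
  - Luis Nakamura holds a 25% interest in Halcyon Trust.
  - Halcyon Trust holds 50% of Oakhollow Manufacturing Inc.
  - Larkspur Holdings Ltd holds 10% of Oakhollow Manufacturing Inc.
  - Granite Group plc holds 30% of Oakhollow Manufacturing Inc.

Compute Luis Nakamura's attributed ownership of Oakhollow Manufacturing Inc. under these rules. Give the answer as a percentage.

24.5%

Chain via Granite Group plc (R2): 30% × 30% = 9% of Oakhollow Manufacturing Inc.
Chain via Larkspur Holdings Ltd (R2): 30% × 10% = 3% of Oakhollow Manufacturing Inc.
Chain via Halcyon Trust (R2): 25% × 50% = 12.5% of Oakhollow Manufacturing Inc.
Aggregating (R1): 9% + 3% + 12.5% = 24.5%.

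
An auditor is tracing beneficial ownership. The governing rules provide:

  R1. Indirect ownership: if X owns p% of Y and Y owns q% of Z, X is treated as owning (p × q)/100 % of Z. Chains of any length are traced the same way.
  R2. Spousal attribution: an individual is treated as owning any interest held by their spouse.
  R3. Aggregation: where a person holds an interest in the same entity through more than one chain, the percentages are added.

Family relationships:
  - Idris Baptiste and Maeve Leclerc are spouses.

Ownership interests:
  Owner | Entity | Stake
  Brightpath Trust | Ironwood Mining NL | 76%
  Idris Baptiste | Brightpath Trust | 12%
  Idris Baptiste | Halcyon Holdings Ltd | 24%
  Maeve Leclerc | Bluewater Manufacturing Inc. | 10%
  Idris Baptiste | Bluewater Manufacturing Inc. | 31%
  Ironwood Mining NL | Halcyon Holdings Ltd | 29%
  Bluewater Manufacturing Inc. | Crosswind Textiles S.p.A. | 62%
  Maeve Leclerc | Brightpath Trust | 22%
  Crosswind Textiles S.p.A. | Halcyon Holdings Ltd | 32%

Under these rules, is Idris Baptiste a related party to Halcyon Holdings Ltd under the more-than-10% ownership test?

Yes

By spousal attribution (R2), Idris Baptiste is treated as also owning Maeve Leclerc's interest in Bluewater Manufacturing Inc, giving 31% + 10% = 41%.
By spousal attribution (R2), Idris Baptiste is treated as also owning Maeve Leclerc's interest in Brightpath Trust, giving 12% + 22% = 34%.
Chain via Bluewater Manufacturing Inc. → Crosswind Textiles S.p.A. (R1): 41% × 62% × 32% = 8.1344% of Halcyon Holdings Ltd.
Chain via Brightpath Trust → Ironwood Mining NL (R1): 34% × 76% × 29% = 7.4936% of Halcyon Holdings Ltd.
Direct interest in Halcyon Holdings Ltd: 24%.
Aggregating (R3): 8.1344% + 7.4936% + 24% = 39.628%.
39.628% exceeds the 10% threshold, so Idris is a related party to Halcyon Holdings Ltd.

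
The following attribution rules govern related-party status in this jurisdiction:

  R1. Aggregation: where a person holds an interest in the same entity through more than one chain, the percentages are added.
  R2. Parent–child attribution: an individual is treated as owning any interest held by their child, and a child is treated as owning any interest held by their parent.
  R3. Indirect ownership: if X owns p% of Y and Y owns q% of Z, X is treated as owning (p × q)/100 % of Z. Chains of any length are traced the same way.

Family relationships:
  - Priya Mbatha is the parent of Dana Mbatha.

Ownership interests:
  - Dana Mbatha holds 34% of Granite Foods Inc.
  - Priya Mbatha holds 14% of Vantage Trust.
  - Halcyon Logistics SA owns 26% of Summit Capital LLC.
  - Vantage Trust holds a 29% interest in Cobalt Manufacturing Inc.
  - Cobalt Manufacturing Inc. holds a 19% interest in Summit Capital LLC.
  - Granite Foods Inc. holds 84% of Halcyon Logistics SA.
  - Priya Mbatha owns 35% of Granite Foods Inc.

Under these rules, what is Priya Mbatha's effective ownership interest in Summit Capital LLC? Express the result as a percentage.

15.841%

By parent–child attribution (R2), Priya Mbatha is treated as also owning Dana Mbatha's interest in Granite Foods Inc, giving 35% + 34% = 69%.
Chain via Vantage Trust → Cobalt Manufacturing Inc. (R3): 14% × 29% × 19% = 0.7714% of Summit Capital LLC.
Chain via Granite Foods Inc. → Halcyon Logistics SA (R3): 69% × 84% × 26% = 15.0696% of Summit Capital LLC.
Aggregating (R1): 0.7714% + 15.0696% = 15.841%.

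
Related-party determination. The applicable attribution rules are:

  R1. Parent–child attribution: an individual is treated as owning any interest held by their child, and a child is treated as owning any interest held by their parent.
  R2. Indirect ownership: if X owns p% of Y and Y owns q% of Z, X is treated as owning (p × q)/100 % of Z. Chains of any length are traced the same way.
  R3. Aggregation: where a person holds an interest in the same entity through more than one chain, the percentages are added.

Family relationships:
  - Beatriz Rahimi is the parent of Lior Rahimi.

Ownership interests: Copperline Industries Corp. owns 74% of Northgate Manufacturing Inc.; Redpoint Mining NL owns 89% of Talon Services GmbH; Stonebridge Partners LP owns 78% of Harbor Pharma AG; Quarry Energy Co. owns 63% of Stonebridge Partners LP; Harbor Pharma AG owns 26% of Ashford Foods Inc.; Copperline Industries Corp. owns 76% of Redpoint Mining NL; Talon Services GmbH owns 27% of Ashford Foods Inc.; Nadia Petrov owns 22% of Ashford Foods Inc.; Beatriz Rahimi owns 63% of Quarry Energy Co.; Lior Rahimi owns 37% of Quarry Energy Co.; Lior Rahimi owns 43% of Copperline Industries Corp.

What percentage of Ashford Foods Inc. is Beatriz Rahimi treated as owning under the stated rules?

By parent–child attribution (R1), Beatriz Rahimi is treated as also owning Lior Rahimi's interest in Quarry Energy Co, giving 63% + 37% = 100%.
By parent–child attribution (R1), Beatriz Rahimi is treated as owning Lior Rahimi's 43% interest in Copperline Industries Corp.
Chain via Quarry Energy Co. → Stonebridge Partners LP → Harbor Pharma AG (R2): 100% × 63% × 78% × 26% = 12.7764% of Ashford Foods Inc.
Chain via Copperline Industries Corp. → Redpoint Mining NL → Talon Services GmbH (R2): 43% × 76% × 89% × 27% = 7.853004% of Ashford Foods Inc.
Aggregating (R3): 12.7764% + 7.853004% = 20.629404%.

20.629404%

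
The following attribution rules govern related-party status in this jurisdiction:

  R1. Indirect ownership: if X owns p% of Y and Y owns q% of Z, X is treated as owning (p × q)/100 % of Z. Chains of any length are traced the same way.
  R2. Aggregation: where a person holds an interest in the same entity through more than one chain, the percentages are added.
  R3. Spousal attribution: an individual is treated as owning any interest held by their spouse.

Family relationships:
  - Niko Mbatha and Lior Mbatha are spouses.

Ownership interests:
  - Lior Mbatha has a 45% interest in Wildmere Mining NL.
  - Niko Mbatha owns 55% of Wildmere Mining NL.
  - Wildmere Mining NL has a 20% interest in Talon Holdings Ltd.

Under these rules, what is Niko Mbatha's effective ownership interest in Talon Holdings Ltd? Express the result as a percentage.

By spousal attribution (R3), Niko Mbatha is treated as also owning Lior Mbatha's interest in Wildmere Mining NL, giving 55% + 45% = 100%.
Chain via Wildmere Mining NL (R1): 100% × 20% = 20% of Talon Holdings Ltd.

20%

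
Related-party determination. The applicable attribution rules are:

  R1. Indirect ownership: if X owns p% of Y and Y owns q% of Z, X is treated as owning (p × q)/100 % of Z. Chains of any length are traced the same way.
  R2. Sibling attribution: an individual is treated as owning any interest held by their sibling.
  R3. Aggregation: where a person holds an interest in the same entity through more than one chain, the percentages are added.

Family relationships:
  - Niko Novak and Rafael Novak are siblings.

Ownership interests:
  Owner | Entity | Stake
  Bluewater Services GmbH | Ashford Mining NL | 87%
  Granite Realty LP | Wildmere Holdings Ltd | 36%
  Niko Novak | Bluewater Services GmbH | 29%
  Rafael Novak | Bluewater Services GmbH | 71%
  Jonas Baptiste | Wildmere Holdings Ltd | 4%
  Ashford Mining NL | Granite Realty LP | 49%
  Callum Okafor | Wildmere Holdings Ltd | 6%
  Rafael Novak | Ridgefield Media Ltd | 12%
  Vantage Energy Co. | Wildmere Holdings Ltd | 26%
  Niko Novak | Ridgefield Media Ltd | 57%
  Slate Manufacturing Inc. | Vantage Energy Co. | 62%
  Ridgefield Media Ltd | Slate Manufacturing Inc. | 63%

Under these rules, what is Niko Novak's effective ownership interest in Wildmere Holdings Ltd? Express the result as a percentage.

By sibling attribution (R2), Niko Novak is treated as also owning Rafael Novak's interest in Ridgefield Media Ltd, giving 57% + 12% = 69%.
By sibling attribution (R2), Niko Novak is treated as also owning Rafael Novak's interest in Bluewater Services GmbH, giving 29% + 71% = 100%.
Chain via Ridgefield Media Ltd → Slate Manufacturing Inc. → Vantage Energy Co. (R1): 69% × 63% × 62% × 26% = 7.007364% of Wildmere Holdings Ltd.
Chain via Bluewater Services GmbH → Ashford Mining NL → Granite Realty LP (R1): 100% × 87% × 49% × 36% = 15.3468% of Wildmere Holdings Ltd.
Aggregating (R3): 7.007364% + 15.3468% = 22.354164%.

22.354164%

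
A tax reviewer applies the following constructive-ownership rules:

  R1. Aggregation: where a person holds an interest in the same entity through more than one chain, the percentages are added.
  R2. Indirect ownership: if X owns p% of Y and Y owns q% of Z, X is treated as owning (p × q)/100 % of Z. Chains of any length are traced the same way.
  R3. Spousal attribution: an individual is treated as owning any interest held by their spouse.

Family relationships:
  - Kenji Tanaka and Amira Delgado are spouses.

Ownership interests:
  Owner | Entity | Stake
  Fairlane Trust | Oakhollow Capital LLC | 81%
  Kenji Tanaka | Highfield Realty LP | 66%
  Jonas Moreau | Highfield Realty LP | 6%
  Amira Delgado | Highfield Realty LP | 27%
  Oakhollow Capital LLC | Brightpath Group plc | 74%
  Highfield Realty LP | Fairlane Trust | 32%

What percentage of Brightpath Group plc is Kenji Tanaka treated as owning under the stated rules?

17.838144%

By spousal attribution (R3), Kenji Tanaka is treated as also owning Amira Delgado's interest in Highfield Realty LP, giving 66% + 27% = 93%.
Chain via Highfield Realty LP → Fairlane Trust → Oakhollow Capital LLC (R2): 93% × 32% × 81% × 74% = 17.838144% of Brightpath Group plc.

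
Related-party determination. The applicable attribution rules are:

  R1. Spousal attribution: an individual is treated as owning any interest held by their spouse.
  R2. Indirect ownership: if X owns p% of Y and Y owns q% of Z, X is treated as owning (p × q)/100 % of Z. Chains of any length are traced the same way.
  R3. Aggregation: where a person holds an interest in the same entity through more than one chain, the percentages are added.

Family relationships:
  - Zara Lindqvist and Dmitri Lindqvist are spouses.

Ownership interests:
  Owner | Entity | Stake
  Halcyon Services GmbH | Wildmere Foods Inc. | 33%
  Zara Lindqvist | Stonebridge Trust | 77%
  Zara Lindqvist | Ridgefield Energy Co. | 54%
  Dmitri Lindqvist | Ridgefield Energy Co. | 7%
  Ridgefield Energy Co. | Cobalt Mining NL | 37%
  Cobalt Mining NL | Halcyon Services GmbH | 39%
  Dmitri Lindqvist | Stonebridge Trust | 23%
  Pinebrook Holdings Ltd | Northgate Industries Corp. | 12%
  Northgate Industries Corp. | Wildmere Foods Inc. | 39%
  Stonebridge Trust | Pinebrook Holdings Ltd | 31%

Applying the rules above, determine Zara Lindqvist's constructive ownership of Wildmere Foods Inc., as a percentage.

By spousal attribution (R1), Zara Lindqvist is treated as also owning Dmitri Lindqvist's interest in Stonebridge Trust, giving 77% + 23% = 100%.
By spousal attribution (R1), Zara Lindqvist is treated as also owning Dmitri Lindqvist's interest in Ridgefield Energy Co, giving 54% + 7% = 61%.
Chain via Stonebridge Trust → Pinebrook Holdings Ltd → Northgate Industries Corp. (R2): 100% × 31% × 12% × 39% = 1.4508% of Wildmere Foods Inc.
Chain via Ridgefield Energy Co. → Cobalt Mining NL → Halcyon Services GmbH (R2): 61% × 37% × 39% × 33% = 2.904759% of Wildmere Foods Inc.
Aggregating (R3): 1.4508% + 2.904759% = 4.355559%.

4.355559%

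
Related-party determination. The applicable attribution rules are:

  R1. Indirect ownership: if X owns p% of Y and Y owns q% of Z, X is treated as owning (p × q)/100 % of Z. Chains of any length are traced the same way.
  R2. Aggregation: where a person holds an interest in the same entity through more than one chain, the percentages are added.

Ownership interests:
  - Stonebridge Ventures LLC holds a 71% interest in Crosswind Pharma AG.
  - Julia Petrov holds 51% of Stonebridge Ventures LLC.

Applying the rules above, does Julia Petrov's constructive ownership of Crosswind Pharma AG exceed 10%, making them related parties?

Yes

Chain via Stonebridge Ventures LLC (R1): 51% × 71% = 36.21% of Crosswind Pharma AG.
36.21% exceeds the 10% threshold, so Julia is a related party to Crosswind Pharma AG.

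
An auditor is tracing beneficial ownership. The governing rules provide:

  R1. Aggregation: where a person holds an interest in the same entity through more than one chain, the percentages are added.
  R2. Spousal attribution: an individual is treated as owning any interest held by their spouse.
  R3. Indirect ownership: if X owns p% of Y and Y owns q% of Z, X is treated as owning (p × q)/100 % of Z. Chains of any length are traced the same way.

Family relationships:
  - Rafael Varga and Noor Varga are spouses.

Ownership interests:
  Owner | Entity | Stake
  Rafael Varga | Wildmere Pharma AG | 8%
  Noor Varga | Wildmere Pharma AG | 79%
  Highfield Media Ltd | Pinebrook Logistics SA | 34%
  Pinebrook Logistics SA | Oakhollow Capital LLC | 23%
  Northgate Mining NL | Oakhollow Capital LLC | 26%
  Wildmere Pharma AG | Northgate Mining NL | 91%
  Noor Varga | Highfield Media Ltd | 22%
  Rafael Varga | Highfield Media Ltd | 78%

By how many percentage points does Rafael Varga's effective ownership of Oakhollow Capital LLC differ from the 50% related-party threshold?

21.5958

By spousal attribution (R2), Rafael Varga is treated as also owning Noor Varga's interest in Highfield Media Ltd, giving 78% + 22% = 100%.
By spousal attribution (R2), Rafael Varga is treated as also owning Noor Varga's interest in Wildmere Pharma AG, giving 8% + 79% = 87%.
Chain via Highfield Media Ltd → Pinebrook Logistics SA (R3): 100% × 34% × 23% = 7.82% of Oakhollow Capital LLC.
Chain via Wildmere Pharma AG → Northgate Mining NL (R3): 87% × 91% × 26% = 20.5842% of Oakhollow Capital LLC.
Aggregating (R1): 7.82% + 20.5842% = 28.4042%.
28.4042% falls short of the 50% threshold by 21.5958 percentage points.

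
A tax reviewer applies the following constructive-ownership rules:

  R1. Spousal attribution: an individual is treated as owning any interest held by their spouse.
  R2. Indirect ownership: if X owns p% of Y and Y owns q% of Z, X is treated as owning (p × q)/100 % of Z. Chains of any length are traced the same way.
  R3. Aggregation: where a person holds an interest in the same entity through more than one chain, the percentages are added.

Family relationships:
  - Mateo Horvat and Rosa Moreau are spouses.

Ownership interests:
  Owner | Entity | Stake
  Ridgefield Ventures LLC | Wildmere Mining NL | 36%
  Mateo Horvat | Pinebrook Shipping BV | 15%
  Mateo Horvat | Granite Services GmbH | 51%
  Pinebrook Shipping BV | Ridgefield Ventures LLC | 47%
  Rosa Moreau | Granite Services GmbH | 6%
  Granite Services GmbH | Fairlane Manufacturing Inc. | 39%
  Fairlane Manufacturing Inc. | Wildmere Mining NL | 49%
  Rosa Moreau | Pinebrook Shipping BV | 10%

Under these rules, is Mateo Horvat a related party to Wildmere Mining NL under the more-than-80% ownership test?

No

By spousal attribution (R1), Mateo Horvat is treated as also owning Rosa Moreau's interest in Pinebrook Shipping BV, giving 15% + 10% = 25%.
By spousal attribution (R1), Mateo Horvat is treated as also owning Rosa Moreau's interest in Granite Services GmbH, giving 51% + 6% = 57%.
Chain via Pinebrook Shipping BV → Ridgefield Ventures LLC (R2): 25% × 47% × 36% = 4.23% of Wildmere Mining NL.
Chain via Granite Services GmbH → Fairlane Manufacturing Inc. (R2): 57% × 39% × 49% = 10.8927% of Wildmere Mining NL.
Aggregating (R3): 4.23% + 10.8927% = 15.1227%.
15.1227% does not exceed the 80% threshold, so Mateo is not a related party to Wildmere Mining NL.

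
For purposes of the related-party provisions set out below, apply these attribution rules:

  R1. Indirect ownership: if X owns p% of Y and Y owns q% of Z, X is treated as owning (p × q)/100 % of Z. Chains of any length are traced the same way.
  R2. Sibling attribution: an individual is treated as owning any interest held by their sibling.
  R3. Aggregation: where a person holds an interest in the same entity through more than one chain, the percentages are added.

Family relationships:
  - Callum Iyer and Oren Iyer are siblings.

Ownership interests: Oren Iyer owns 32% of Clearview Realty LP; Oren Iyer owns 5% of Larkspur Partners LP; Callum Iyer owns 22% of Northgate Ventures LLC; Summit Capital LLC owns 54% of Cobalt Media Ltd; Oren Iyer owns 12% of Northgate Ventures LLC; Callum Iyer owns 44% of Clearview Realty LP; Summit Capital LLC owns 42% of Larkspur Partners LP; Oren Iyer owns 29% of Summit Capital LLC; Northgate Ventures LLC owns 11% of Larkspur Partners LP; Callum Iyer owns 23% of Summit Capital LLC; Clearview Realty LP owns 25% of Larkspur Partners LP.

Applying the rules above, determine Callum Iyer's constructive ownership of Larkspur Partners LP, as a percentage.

49.58%

By sibling attribution (R2), Callum Iyer is treated as also owning Oren Iyer's interest in Northgate Ventures LLC, giving 22% + 12% = 34%.
By sibling attribution (R2), Callum Iyer is treated as also owning Oren Iyer's interest in Summit Capital LLC, giving 23% + 29% = 52%.
By sibling attribution (R2), Callum Iyer is treated as also owning Oren Iyer's interest in Clearview Realty LP, giving 44% + 32% = 76%.
By sibling attribution (R2), Callum Iyer is treated as owning Oren Iyer's 5% interest in Larkspur Partners LP.
Chain via Northgate Ventures LLC (R1): 34% × 11% = 3.74% of Larkspur Partners LP.
Chain via Summit Capital LLC (R1): 52% × 42% = 21.84% of Larkspur Partners LP.
Chain via Clearview Realty LP (R1): 76% × 25% = 19% of Larkspur Partners LP.
Direct interest in Larkspur Partners LP: 5%.
Aggregating (R3): 3.74% + 21.84% + 19% + 5% = 49.58%.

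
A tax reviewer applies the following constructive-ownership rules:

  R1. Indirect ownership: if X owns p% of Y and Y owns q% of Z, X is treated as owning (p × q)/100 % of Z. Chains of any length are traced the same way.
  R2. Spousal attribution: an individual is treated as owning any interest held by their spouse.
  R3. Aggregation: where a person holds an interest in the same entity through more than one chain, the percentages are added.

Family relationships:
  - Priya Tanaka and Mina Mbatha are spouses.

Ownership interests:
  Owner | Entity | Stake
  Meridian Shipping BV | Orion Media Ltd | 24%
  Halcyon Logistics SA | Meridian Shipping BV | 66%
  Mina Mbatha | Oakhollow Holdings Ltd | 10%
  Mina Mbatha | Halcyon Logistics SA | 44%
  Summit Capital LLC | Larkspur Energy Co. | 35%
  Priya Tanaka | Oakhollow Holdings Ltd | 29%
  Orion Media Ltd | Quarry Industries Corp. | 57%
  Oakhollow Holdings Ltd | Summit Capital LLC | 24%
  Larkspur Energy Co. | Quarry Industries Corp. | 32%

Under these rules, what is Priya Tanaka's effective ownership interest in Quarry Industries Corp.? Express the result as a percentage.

By spousal attribution (R2), Priya Tanaka is treated as also owning Mina Mbatha's interest in Oakhollow Holdings Ltd, giving 29% + 10% = 39%.
By spousal attribution (R2), Priya Tanaka is treated as owning Mina Mbatha's 44% interest in Halcyon Logistics SA.
Chain via Oakhollow Holdings Ltd → Summit Capital LLC → Larkspur Energy Co. (R1): 39% × 24% × 35% × 32% = 1.04832% of Quarry Industries Corp.
Chain via Halcyon Logistics SA → Meridian Shipping BV → Orion Media Ltd (R1): 44% × 66% × 24% × 57% = 3.972672% of Quarry Industries Corp.
Aggregating (R3): 1.04832% + 3.972672% = 5.020992%.

5.020992%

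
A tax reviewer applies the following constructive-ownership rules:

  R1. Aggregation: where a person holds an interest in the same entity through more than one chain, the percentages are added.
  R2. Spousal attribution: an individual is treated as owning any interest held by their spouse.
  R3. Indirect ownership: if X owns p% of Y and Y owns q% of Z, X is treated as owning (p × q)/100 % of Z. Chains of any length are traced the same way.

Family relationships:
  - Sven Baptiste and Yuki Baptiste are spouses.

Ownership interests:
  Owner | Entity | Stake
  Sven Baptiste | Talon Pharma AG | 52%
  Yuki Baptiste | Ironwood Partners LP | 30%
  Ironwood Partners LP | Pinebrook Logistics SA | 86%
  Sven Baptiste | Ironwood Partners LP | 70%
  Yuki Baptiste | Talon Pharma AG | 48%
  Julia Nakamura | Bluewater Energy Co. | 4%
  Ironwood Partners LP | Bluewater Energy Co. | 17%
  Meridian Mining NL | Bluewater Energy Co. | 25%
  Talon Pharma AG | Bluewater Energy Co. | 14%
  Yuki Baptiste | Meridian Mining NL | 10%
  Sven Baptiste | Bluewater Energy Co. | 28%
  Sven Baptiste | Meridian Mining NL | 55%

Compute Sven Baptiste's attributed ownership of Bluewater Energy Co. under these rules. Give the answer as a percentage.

75.25%

By spousal attribution (R2), Sven Baptiste is treated as also owning Yuki Baptiste's interest in Talon Pharma AG, giving 52% + 48% = 100%.
By spousal attribution (R2), Sven Baptiste is treated as also owning Yuki Baptiste's interest in Meridian Mining NL, giving 55% + 10% = 65%.
By spousal attribution (R2), Sven Baptiste is treated as also owning Yuki Baptiste's interest in Ironwood Partners LP, giving 70% + 30% = 100%.
Chain via Talon Pharma AG (R3): 100% × 14% = 14% of Bluewater Energy Co.
Chain via Meridian Mining NL (R3): 65% × 25% = 16.25% of Bluewater Energy Co.
Chain via Ironwood Partners LP (R3): 100% × 17% = 17% of Bluewater Energy Co.
Direct interest in Bluewater Energy Co: 28%.
Aggregating (R1): 14% + 16.25% + 17% + 28% = 75.25%.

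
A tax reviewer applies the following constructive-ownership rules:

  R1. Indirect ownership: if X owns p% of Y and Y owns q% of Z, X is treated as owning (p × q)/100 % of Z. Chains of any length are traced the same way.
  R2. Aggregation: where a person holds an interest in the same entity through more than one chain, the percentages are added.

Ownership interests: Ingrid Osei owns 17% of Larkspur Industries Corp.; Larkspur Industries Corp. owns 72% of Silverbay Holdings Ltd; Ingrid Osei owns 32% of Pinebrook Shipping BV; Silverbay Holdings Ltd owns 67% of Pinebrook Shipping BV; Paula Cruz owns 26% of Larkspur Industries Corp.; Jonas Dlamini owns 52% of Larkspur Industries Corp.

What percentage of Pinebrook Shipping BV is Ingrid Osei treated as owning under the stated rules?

Chain via Larkspur Industries Corp. → Silverbay Holdings Ltd (R1): 17% × 72% × 67% = 8.2008% of Pinebrook Shipping BV.
Direct interest in Pinebrook Shipping BV: 32%.
Aggregating (R2): 8.2008% + 32% = 40.2008%.

40.2008%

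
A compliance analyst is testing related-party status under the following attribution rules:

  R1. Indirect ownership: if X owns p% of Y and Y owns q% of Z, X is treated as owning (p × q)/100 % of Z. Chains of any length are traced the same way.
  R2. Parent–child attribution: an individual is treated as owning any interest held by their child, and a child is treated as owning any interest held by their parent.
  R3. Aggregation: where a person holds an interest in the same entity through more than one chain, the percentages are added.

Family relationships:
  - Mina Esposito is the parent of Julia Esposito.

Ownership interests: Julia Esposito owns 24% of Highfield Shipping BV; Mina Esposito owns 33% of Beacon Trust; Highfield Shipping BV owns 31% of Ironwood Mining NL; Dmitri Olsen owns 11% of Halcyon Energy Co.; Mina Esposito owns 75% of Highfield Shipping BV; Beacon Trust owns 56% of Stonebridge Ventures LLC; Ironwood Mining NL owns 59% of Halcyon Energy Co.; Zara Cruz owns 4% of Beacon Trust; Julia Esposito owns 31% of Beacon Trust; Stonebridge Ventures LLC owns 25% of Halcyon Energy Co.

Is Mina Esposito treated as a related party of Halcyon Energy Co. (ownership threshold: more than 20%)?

Yes

By parent–child attribution (R2), Mina Esposito is treated as also owning Julia Esposito's interest in Beacon Trust, giving 33% + 31% = 64%.
By parent–child attribution (R2), Mina Esposito is treated as also owning Julia Esposito's interest in Highfield Shipping BV, giving 75% + 24% = 99%.
Chain via Beacon Trust → Stonebridge Ventures LLC (R1): 64% × 56% × 25% = 8.96% of Halcyon Energy Co.
Chain via Highfield Shipping BV → Ironwood Mining NL (R1): 99% × 31% × 59% = 18.1071% of Halcyon Energy Co.
Aggregating (R3): 8.96% + 18.1071% = 27.0671%.
27.0671% exceeds the 20% threshold, so Mina is a related party to Halcyon Energy Co.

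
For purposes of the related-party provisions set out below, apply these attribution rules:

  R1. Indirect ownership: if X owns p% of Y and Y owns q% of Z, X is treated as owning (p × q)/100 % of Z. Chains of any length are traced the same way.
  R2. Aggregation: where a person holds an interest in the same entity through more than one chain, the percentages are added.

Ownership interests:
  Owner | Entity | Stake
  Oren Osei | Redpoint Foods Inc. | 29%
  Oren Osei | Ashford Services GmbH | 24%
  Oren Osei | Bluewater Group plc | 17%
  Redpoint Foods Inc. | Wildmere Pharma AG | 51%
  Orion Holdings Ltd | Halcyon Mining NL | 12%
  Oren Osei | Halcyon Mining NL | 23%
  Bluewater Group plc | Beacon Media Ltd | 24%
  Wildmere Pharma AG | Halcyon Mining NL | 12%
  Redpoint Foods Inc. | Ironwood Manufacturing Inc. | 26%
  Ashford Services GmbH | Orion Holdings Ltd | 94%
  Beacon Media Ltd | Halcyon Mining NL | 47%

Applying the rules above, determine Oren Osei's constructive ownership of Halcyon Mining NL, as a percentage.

Chain via Redpoint Foods Inc. → Wildmere Pharma AG (R1): 29% × 51% × 12% = 1.7748% of Halcyon Mining NL.
Chain via Ashford Services GmbH → Orion Holdings Ltd (R1): 24% × 94% × 12% = 2.7072% of Halcyon Mining NL.
Chain via Bluewater Group plc → Beacon Media Ltd (R1): 17% × 24% × 47% = 1.9176% of Halcyon Mining NL.
Direct interest in Halcyon Mining NL: 23%.
Aggregating (R2): 1.7748% + 2.7072% + 1.9176% + 23% = 29.3996%.

29.3996%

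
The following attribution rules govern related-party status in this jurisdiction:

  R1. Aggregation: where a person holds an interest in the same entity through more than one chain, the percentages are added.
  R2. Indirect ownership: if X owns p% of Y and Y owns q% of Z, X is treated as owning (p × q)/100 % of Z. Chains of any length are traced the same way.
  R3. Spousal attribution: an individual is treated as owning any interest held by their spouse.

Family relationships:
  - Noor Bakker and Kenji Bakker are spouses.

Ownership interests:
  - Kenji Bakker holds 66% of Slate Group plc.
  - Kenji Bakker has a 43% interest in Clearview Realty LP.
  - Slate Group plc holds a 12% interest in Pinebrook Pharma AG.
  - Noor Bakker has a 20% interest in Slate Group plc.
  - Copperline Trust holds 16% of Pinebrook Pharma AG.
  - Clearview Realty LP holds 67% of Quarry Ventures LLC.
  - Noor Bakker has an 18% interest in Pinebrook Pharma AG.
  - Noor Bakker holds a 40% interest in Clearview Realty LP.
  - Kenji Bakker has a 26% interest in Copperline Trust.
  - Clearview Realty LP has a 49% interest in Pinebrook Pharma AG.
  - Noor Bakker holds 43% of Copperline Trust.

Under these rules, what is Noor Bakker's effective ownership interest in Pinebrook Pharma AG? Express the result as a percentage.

By spousal attribution (R3), Noor Bakker is treated as also owning Kenji Bakker's interest in Copperline Trust, giving 43% + 26% = 69%.
By spousal attribution (R3), Noor Bakker is treated as also owning Kenji Bakker's interest in Slate Group plc, giving 20% + 66% = 86%.
By spousal attribution (R3), Noor Bakker is treated as also owning Kenji Bakker's interest in Clearview Realty LP, giving 40% + 43% = 83%.
Chain via Copperline Trust (R2): 69% × 16% = 11.04% of Pinebrook Pharma AG.
Chain via Slate Group plc (R2): 86% × 12% = 10.32% of Pinebrook Pharma AG.
Chain via Clearview Realty LP (R2): 83% × 49% = 40.67% of Pinebrook Pharma AG.
Direct interest in Pinebrook Pharma AG: 18%.
Aggregating (R1): 11.04% + 10.32% + 40.67% + 18% = 80.03%.

80.03%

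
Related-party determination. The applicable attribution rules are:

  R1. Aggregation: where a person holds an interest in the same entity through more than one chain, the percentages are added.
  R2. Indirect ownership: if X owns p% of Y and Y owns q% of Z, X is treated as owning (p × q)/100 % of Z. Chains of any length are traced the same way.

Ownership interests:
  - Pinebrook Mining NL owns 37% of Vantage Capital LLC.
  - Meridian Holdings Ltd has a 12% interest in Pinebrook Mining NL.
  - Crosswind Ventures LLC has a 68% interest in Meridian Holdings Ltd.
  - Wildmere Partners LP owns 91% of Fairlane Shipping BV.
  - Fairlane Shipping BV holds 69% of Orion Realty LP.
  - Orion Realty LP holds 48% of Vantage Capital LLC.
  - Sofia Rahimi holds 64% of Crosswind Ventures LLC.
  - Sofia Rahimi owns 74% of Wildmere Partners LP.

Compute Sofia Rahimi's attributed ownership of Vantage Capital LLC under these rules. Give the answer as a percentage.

24.235296%

Chain via Wildmere Partners LP → Fairlane Shipping BV → Orion Realty LP (R2): 74% × 91% × 69% × 48% = 22.303008% of Vantage Capital LLC.
Chain via Crosswind Ventures LLC → Meridian Holdings Ltd → Pinebrook Mining NL (R2): 64% × 68% × 12% × 37% = 1.932288% of Vantage Capital LLC.
Aggregating (R1): 22.303008% + 1.932288% = 24.235296%.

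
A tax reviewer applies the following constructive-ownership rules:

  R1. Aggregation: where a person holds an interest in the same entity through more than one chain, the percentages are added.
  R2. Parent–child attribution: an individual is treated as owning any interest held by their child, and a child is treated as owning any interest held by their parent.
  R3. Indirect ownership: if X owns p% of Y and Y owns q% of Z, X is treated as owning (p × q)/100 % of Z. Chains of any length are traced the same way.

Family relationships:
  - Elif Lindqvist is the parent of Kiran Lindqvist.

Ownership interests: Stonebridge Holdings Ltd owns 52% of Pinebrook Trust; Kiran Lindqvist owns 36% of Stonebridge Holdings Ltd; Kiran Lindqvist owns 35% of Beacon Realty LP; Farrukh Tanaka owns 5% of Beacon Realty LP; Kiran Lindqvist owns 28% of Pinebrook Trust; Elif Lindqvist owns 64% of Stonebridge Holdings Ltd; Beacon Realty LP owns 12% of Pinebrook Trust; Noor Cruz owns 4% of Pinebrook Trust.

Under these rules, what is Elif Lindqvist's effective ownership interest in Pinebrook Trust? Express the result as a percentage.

84.2%

By parent–child attribution (R2), Elif Lindqvist is treated as also owning Kiran Lindqvist's interest in Stonebridge Holdings Ltd, giving 64% + 36% = 100%.
By parent–child attribution (R2), Elif Lindqvist is treated as owning Kiran Lindqvist's 35% interest in Beacon Realty LP.
By parent–child attribution (R2), Elif Lindqvist is treated as owning Kiran Lindqvist's 28% interest in Pinebrook Trust.
Chain via Stonebridge Holdings Ltd (R3): 100% × 52% = 52% of Pinebrook Trust.
Chain via Beacon Realty LP (R3): 35% × 12% = 4.2% of Pinebrook Trust.
Direct interest in Pinebrook Trust: 28%.
Aggregating (R1): 52% + 4.2% + 28% = 84.2%.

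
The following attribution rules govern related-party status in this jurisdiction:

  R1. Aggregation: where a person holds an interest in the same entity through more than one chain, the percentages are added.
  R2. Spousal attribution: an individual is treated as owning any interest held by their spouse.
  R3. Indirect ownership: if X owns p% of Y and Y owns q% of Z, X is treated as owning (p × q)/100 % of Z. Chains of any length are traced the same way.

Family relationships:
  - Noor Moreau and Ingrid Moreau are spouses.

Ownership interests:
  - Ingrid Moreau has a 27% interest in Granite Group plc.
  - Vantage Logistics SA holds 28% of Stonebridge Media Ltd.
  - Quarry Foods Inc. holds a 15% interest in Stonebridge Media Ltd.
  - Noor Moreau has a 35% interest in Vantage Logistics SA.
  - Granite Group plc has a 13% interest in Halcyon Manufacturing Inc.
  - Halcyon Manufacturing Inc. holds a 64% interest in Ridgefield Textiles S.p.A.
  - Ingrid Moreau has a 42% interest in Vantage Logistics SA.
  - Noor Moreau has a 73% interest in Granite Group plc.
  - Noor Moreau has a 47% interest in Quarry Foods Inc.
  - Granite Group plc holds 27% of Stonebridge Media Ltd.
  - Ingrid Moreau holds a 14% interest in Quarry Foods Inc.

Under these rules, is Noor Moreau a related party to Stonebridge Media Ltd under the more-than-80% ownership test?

No

By spousal attribution (R2), Noor Moreau is treated as also owning Ingrid Moreau's interest in Quarry Foods Inc, giving 47% + 14% = 61%.
By spousal attribution (R2), Noor Moreau is treated as also owning Ingrid Moreau's interest in Granite Group plc, giving 73% + 27% = 100%.
By spousal attribution (R2), Noor Moreau is treated as also owning Ingrid Moreau's interest in Vantage Logistics SA, giving 35% + 42% = 77%.
Chain via Quarry Foods Inc. (R3): 61% × 15% = 9.15% of Stonebridge Media Ltd.
Chain via Granite Group plc (R3): 100% × 27% = 27% of Stonebridge Media Ltd.
Chain via Vantage Logistics SA (R3): 77% × 28% = 21.56% of Stonebridge Media Ltd.
Aggregating (R1): 9.15% + 27% + 21.56% = 57.71%.
57.71% does not exceed the 80% threshold, so Noor is not a related party to Stonebridge Media Ltd.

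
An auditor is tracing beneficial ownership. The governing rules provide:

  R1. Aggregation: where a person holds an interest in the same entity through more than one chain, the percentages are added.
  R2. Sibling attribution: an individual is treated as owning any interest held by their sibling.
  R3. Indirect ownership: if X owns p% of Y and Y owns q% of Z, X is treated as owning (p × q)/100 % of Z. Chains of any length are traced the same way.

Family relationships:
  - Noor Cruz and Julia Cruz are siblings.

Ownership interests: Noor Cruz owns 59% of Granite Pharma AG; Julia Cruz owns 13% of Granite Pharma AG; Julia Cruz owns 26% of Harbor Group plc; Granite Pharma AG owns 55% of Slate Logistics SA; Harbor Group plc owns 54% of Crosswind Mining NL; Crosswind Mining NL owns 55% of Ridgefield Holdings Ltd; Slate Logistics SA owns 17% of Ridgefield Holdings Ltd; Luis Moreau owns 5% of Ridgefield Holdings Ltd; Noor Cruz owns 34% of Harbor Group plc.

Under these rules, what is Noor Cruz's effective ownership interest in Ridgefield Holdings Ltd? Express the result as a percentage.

By sibling attribution (R2), Noor Cruz is treated as also owning Julia Cruz's interest in Granite Pharma AG, giving 59% + 13% = 72%.
By sibling attribution (R2), Noor Cruz is treated as also owning Julia Cruz's interest in Harbor Group plc, giving 34% + 26% = 60%.
Chain via Granite Pharma AG → Slate Logistics SA (R3): 72% × 55% × 17% = 6.732% of Ridgefield Holdings Ltd.
Chain via Harbor Group plc → Crosswind Mining NL (R3): 60% × 54% × 55% = 17.82% of Ridgefield Holdings Ltd.
Aggregating (R1): 6.732% + 17.82% = 24.552%.

24.552%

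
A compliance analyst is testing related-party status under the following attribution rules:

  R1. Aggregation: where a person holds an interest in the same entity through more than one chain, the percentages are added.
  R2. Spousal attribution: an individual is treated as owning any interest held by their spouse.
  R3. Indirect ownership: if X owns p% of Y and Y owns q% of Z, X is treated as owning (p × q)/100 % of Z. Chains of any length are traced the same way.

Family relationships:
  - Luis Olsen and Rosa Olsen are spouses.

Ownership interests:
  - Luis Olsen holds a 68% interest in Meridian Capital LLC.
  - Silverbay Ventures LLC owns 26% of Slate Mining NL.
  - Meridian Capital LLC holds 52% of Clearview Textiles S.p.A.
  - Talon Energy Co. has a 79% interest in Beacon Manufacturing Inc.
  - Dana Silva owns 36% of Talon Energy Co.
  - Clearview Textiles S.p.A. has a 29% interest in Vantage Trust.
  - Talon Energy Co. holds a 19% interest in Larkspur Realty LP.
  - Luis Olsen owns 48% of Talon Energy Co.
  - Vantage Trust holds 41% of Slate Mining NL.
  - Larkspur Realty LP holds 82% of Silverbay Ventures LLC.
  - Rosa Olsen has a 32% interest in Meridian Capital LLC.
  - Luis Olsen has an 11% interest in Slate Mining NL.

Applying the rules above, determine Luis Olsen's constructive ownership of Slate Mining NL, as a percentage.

By spousal attribution (R2), Luis Olsen is treated as also owning Rosa Olsen's interest in Meridian Capital LLC, giving 68% + 32% = 100%.
Chain via Meridian Capital LLC → Clearview Textiles S.p.A. → Vantage Trust (R3): 100% × 52% × 29% × 41% = 6.1828% of Slate Mining NL.
Chain via Talon Energy Co. → Larkspur Realty LP → Silverbay Ventures LLC (R3): 48% × 19% × 82% × 26% = 1.944384% of Slate Mining NL.
Direct interest in Slate Mining NL: 11%.
Aggregating (R1): 6.1828% + 1.944384% + 11% = 19.127184%.

19.127184%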